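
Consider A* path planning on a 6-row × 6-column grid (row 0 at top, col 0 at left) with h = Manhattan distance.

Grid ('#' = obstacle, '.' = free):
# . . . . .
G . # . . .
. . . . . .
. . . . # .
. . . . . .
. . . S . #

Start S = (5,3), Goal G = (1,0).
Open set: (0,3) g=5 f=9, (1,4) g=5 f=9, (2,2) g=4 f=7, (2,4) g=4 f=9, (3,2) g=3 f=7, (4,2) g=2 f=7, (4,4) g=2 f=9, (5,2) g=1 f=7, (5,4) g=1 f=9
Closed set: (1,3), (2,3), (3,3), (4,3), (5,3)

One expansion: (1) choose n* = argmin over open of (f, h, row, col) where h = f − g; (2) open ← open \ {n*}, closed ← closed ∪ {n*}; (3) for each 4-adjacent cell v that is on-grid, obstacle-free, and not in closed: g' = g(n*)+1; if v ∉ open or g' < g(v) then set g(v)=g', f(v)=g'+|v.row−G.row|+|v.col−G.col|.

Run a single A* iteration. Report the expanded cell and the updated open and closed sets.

step 1: expand (2,2) (f=7, h=3) → closed; open now [(0,3) g=5 f=9, (1,4) g=5 f=9, (2,1) g=5 f=7, (2,4) g=4 f=9, (3,2) g=3 f=7, (4,2) g=2 f=7, (4,4) g=2 f=9, (5,2) g=1 f=7, (5,4) g=1 f=9]

expanded=(2,2); open=[(0,3) g=5 f=9, (1,4) g=5 f=9, (2,1) g=5 f=7, (2,4) g=4 f=9, (3,2) g=3 f=7, (4,2) g=2 f=7, (4,4) g=2 f=9, (5,2) g=1 f=7, (5,4) g=1 f=9]; closed=[(1,3), (2,2), (2,3), (3,3), (4,3), (5,3)]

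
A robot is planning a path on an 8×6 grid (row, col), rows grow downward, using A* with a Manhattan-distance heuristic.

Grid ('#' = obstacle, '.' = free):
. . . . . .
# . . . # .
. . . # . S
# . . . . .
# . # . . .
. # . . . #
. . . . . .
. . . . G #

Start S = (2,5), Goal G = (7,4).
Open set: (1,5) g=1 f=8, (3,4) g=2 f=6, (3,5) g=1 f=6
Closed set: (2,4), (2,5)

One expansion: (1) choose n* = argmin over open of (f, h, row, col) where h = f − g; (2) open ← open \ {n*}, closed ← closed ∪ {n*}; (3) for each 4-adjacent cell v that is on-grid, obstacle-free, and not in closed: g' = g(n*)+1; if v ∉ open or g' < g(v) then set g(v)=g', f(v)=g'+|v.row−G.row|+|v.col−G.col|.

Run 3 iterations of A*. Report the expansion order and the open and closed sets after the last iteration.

step 1: expand (3,4) (f=6, h=4) → closed; open now [(1,5) g=1 f=8, (3,3) g=3 f=8, (3,5) g=1 f=6, (4,4) g=3 f=6]
step 2: expand (4,4) (f=6, h=3) → closed; open now [(1,5) g=1 f=8, (3,3) g=3 f=8, (3,5) g=1 f=6, (4,3) g=4 f=8, (4,5) g=4 f=8, (5,4) g=4 f=6]
step 3: expand (5,4) (f=6, h=2) → closed; open now [(1,5) g=1 f=8, (3,3) g=3 f=8, (3,5) g=1 f=6, (4,3) g=4 f=8, (4,5) g=4 f=8, (5,3) g=5 f=8, (6,4) g=5 f=6]

order=[(3,4) → (4,4) → (5,4)]; open=[(1,5) g=1 f=8, (3,3) g=3 f=8, (3,5) g=1 f=6, (4,3) g=4 f=8, (4,5) g=4 f=8, (5,3) g=5 f=8, (6,4) g=5 f=6]; closed=[(2,4), (2,5), (3,4), (4,4), (5,4)]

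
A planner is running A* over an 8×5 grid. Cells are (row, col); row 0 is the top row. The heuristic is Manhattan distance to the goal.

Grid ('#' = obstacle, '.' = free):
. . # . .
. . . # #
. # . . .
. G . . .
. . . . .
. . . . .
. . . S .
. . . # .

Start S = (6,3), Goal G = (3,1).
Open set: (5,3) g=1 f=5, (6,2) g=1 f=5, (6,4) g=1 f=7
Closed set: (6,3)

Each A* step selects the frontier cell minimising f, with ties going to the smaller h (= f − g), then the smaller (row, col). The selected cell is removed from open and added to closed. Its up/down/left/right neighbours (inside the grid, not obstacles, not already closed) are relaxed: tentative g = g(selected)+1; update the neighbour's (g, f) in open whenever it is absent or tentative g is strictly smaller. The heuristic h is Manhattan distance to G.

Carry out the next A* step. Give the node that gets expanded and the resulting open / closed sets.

step 1: expand (5,3) (f=5, h=4) → closed; open now [(4,3) g=2 f=5, (5,2) g=2 f=5, (5,4) g=2 f=7, (6,2) g=1 f=5, (6,4) g=1 f=7]

expanded=(5,3); open=[(4,3) g=2 f=5, (5,2) g=2 f=5, (5,4) g=2 f=7, (6,2) g=1 f=5, (6,4) g=1 f=7]; closed=[(5,3), (6,3)]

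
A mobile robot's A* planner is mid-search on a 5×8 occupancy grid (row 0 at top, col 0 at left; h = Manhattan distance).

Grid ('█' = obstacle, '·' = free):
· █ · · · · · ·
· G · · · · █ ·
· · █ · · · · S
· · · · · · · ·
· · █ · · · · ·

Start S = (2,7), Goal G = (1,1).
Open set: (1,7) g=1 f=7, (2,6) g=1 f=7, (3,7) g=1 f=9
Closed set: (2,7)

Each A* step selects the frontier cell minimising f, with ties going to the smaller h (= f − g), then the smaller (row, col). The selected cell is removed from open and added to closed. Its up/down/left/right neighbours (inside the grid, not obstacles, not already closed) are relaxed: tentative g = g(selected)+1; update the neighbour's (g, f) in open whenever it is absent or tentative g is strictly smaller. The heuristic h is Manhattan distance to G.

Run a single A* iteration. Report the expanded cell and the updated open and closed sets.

expanded=(1,7); open=[(0,7) g=2 f=9, (2,6) g=1 f=7, (3,7) g=1 f=9]; closed=[(1,7), (2,7)]

step 1: expand (1,7) (f=7, h=6) → closed; open now [(0,7) g=2 f=9, (2,6) g=1 f=7, (3,7) g=1 f=9]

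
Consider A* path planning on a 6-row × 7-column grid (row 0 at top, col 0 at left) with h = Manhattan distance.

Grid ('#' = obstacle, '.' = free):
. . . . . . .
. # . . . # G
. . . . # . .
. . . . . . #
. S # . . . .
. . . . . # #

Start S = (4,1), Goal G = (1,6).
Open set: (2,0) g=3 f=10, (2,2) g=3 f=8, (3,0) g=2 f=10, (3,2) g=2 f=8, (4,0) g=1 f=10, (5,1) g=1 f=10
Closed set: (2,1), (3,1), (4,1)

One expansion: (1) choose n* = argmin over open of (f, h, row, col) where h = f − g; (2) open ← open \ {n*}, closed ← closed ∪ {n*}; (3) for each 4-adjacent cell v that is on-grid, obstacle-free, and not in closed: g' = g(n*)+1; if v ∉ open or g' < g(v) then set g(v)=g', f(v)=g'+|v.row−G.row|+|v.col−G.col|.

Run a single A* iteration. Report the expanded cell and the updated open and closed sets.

step 1: expand (2,2) (f=8, h=5) → closed; open now [(1,2) g=4 f=8, (2,0) g=3 f=10, (2,3) g=4 f=8, (3,0) g=2 f=10, (3,2) g=2 f=8, (4,0) g=1 f=10, (5,1) g=1 f=10]

expanded=(2,2); open=[(1,2) g=4 f=8, (2,0) g=3 f=10, (2,3) g=4 f=8, (3,0) g=2 f=10, (3,2) g=2 f=8, (4,0) g=1 f=10, (5,1) g=1 f=10]; closed=[(2,1), (2,2), (3,1), (4,1)]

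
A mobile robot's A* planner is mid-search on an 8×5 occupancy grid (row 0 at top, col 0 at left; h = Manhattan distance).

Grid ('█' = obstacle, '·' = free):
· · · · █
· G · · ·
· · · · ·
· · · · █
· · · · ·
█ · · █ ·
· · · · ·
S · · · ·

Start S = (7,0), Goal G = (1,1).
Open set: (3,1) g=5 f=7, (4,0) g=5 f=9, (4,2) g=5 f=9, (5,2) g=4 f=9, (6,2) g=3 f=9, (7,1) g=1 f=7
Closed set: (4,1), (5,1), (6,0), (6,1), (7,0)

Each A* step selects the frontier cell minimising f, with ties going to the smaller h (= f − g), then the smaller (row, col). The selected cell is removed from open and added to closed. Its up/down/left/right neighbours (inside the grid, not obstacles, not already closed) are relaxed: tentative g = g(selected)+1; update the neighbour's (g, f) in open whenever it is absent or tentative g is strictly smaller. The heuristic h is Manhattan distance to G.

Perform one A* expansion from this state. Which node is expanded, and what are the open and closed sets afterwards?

step 1: expand (3,1) (f=7, h=2) → closed; open now [(2,1) g=6 f=7, (3,0) g=6 f=9, (3,2) g=6 f=9, (4,0) g=5 f=9, (4,2) g=5 f=9, (5,2) g=4 f=9, (6,2) g=3 f=9, (7,1) g=1 f=7]

expanded=(3,1); open=[(2,1) g=6 f=7, (3,0) g=6 f=9, (3,2) g=6 f=9, (4,0) g=5 f=9, (4,2) g=5 f=9, (5,2) g=4 f=9, (6,2) g=3 f=9, (7,1) g=1 f=7]; closed=[(3,1), (4,1), (5,1), (6,0), (6,1), (7,0)]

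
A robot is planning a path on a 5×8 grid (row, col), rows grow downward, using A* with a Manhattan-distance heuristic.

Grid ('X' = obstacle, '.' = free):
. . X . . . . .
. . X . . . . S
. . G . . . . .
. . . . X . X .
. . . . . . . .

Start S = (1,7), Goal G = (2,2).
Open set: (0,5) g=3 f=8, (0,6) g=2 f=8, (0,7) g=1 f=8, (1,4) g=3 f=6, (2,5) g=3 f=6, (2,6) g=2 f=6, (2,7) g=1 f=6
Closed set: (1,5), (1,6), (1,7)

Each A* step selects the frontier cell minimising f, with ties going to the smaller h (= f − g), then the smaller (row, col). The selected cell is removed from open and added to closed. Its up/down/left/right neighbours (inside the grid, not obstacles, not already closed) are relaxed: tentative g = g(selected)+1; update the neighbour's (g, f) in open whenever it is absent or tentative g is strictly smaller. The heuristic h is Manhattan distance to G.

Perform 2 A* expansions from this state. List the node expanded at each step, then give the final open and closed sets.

order=[(1,4) → (1,3)]; open=[(0,3) g=5 f=8, (0,4) g=4 f=8, (0,5) g=3 f=8, (0,6) g=2 f=8, (0,7) g=1 f=8, (2,3) g=5 f=6, (2,4) g=4 f=6, (2,5) g=3 f=6, (2,6) g=2 f=6, (2,7) g=1 f=6]; closed=[(1,3), (1,4), (1,5), (1,6), (1,7)]

step 1: expand (1,4) (f=6, h=3) → closed; open now [(0,4) g=4 f=8, (0,5) g=3 f=8, (0,6) g=2 f=8, (0,7) g=1 f=8, (1,3) g=4 f=6, (2,4) g=4 f=6, (2,5) g=3 f=6, (2,6) g=2 f=6, (2,7) g=1 f=6]
step 2: expand (1,3) (f=6, h=2) → closed; open now [(0,3) g=5 f=8, (0,4) g=4 f=8, (0,5) g=3 f=8, (0,6) g=2 f=8, (0,7) g=1 f=8, (2,3) g=5 f=6, (2,4) g=4 f=6, (2,5) g=3 f=6, (2,6) g=2 f=6, (2,7) g=1 f=6]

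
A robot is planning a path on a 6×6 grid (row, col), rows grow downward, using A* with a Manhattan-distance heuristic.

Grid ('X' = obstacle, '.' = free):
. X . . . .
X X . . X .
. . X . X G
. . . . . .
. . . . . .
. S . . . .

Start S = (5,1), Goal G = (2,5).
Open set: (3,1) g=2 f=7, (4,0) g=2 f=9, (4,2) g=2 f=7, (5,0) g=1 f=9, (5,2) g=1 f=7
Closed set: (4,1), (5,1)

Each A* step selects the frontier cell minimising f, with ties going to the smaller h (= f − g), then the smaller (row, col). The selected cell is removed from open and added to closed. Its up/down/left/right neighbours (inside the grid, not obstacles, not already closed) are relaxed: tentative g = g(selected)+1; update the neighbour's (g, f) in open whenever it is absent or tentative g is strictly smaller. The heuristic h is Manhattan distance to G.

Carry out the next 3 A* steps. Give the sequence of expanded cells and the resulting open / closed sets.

order=[(3,1) → (2,1) → (3,2)]; open=[(2,0) g=4 f=9, (3,0) g=3 f=9, (3,3) g=4 f=7, (4,0) g=2 f=9, (4,2) g=2 f=7, (5,0) g=1 f=9, (5,2) g=1 f=7]; closed=[(2,1), (3,1), (3,2), (4,1), (5,1)]

step 1: expand (3,1) (f=7, h=5) → closed; open now [(2,1) g=3 f=7, (3,0) g=3 f=9, (3,2) g=3 f=7, (4,0) g=2 f=9, (4,2) g=2 f=7, (5,0) g=1 f=9, (5,2) g=1 f=7]
step 2: expand (2,1) (f=7, h=4) → closed; open now [(2,0) g=4 f=9, (3,0) g=3 f=9, (3,2) g=3 f=7, (4,0) g=2 f=9, (4,2) g=2 f=7, (5,0) g=1 f=9, (5,2) g=1 f=7]
step 3: expand (3,2) (f=7, h=4) → closed; open now [(2,0) g=4 f=9, (3,0) g=3 f=9, (3,3) g=4 f=7, (4,0) g=2 f=9, (4,2) g=2 f=7, (5,0) g=1 f=9, (5,2) g=1 f=7]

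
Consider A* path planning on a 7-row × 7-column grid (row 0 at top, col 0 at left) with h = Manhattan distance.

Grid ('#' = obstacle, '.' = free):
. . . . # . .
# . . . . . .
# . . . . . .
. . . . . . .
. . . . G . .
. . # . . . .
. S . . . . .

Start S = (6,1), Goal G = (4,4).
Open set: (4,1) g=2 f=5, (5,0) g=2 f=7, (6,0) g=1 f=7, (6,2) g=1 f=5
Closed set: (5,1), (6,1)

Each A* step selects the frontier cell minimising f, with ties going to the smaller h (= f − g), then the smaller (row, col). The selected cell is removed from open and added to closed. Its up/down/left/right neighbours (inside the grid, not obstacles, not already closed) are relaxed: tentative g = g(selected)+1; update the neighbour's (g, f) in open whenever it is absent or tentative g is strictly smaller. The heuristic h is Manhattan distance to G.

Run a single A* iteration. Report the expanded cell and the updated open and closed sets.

expanded=(4,1); open=[(3,1) g=3 f=7, (4,0) g=3 f=7, (4,2) g=3 f=5, (5,0) g=2 f=7, (6,0) g=1 f=7, (6,2) g=1 f=5]; closed=[(4,1), (5,1), (6,1)]

step 1: expand (4,1) (f=5, h=3) → closed; open now [(3,1) g=3 f=7, (4,0) g=3 f=7, (4,2) g=3 f=5, (5,0) g=2 f=7, (6,0) g=1 f=7, (6,2) g=1 f=5]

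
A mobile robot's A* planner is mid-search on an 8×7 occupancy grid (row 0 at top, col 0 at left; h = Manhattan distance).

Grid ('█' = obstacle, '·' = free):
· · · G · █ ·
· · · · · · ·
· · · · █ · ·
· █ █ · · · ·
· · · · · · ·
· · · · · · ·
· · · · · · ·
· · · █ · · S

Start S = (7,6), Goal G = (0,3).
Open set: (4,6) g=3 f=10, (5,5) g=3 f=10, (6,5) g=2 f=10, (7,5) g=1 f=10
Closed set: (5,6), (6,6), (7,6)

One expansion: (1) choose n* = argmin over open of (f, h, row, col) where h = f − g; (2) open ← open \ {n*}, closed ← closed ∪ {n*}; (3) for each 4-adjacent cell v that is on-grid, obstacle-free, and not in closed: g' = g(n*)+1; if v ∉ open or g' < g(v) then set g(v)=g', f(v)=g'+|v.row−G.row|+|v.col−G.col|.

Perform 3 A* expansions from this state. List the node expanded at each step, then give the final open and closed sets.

step 1: expand (4,6) (f=10, h=7) → closed; open now [(3,6) g=4 f=10, (4,5) g=4 f=10, (5,5) g=3 f=10, (6,5) g=2 f=10, (7,5) g=1 f=10]
step 2: expand (3,6) (f=10, h=6) → closed; open now [(2,6) g=5 f=10, (3,5) g=5 f=10, (4,5) g=4 f=10, (5,5) g=3 f=10, (6,5) g=2 f=10, (7,5) g=1 f=10]
step 3: expand (2,6) (f=10, h=5) → closed; open now [(1,6) g=6 f=10, (2,5) g=6 f=10, (3,5) g=5 f=10, (4,5) g=4 f=10, (5,5) g=3 f=10, (6,5) g=2 f=10, (7,5) g=1 f=10]

order=[(4,6) → (3,6) → (2,6)]; open=[(1,6) g=6 f=10, (2,5) g=6 f=10, (3,5) g=5 f=10, (4,5) g=4 f=10, (5,5) g=3 f=10, (6,5) g=2 f=10, (7,5) g=1 f=10]; closed=[(2,6), (3,6), (4,6), (5,6), (6,6), (7,6)]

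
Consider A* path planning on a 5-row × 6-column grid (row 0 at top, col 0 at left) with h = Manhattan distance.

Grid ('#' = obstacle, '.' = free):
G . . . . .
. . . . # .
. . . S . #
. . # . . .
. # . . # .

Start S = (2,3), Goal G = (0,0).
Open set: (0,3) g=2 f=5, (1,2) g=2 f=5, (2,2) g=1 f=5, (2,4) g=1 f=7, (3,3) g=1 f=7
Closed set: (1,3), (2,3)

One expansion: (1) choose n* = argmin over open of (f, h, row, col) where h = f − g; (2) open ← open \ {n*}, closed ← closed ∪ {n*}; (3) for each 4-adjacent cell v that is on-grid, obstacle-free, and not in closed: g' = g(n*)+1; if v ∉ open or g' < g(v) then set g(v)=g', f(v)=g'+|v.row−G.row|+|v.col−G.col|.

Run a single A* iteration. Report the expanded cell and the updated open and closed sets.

step 1: expand (0,3) (f=5, h=3) → closed; open now [(0,2) g=3 f=5, (0,4) g=3 f=7, (1,2) g=2 f=5, (2,2) g=1 f=5, (2,4) g=1 f=7, (3,3) g=1 f=7]

expanded=(0,3); open=[(0,2) g=3 f=5, (0,4) g=3 f=7, (1,2) g=2 f=5, (2,2) g=1 f=5, (2,4) g=1 f=7, (3,3) g=1 f=7]; closed=[(0,3), (1,3), (2,3)]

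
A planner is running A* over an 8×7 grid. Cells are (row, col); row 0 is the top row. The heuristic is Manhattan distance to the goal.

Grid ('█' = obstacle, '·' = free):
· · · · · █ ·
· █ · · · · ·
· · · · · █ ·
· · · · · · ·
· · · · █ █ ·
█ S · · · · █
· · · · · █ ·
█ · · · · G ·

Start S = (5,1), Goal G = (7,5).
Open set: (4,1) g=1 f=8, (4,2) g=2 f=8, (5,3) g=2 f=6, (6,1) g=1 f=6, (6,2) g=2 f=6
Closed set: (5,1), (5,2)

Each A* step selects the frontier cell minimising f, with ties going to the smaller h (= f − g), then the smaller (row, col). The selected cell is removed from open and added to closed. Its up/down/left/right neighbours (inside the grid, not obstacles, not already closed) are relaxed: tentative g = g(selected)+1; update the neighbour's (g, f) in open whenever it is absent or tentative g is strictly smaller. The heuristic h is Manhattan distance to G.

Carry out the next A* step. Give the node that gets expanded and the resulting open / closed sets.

expanded=(5,3); open=[(4,1) g=1 f=8, (4,2) g=2 f=8, (4,3) g=3 f=8, (5,4) g=3 f=6, (6,1) g=1 f=6, (6,2) g=2 f=6, (6,3) g=3 f=6]; closed=[(5,1), (5,2), (5,3)]

step 1: expand (5,3) (f=6, h=4) → closed; open now [(4,1) g=1 f=8, (4,2) g=2 f=8, (4,3) g=3 f=8, (5,4) g=3 f=6, (6,1) g=1 f=6, (6,2) g=2 f=6, (6,3) g=3 f=6]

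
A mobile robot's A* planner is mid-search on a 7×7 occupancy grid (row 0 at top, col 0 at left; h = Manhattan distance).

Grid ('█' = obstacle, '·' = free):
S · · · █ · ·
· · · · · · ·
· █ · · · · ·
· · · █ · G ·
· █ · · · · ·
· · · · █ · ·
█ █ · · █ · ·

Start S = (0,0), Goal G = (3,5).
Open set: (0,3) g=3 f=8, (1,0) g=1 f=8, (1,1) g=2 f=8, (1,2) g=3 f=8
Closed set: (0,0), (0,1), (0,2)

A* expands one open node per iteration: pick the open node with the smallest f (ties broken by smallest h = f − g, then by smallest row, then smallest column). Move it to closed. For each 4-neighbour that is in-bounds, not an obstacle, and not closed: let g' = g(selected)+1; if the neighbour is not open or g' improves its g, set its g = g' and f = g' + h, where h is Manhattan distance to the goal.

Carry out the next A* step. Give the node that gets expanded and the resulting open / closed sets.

step 1: expand (0,3) (f=8, h=5) → closed; open now [(1,0) g=1 f=8, (1,1) g=2 f=8, (1,2) g=3 f=8, (1,3) g=4 f=8]

expanded=(0,3); open=[(1,0) g=1 f=8, (1,1) g=2 f=8, (1,2) g=3 f=8, (1,3) g=4 f=8]; closed=[(0,0), (0,1), (0,2), (0,3)]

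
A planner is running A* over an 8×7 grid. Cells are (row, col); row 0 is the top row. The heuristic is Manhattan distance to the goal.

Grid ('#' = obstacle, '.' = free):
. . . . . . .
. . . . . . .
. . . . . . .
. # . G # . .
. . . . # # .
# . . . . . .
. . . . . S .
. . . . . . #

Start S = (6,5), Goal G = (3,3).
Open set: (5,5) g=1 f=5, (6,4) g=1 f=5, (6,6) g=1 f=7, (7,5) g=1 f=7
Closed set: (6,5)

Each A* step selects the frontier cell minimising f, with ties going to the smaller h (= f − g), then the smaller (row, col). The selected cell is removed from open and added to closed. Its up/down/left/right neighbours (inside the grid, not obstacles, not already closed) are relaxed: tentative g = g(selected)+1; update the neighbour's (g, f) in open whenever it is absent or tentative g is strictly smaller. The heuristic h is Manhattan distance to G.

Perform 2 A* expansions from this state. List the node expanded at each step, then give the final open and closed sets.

step 1: expand (5,5) (f=5, h=4) → closed; open now [(5,4) g=2 f=5, (5,6) g=2 f=7, (6,4) g=1 f=5, (6,6) g=1 f=7, (7,5) g=1 f=7]
step 2: expand (5,4) (f=5, h=3) → closed; open now [(5,3) g=3 f=5, (5,6) g=2 f=7, (6,4) g=1 f=5, (6,6) g=1 f=7, (7,5) g=1 f=7]

order=[(5,5) → (5,4)]; open=[(5,3) g=3 f=5, (5,6) g=2 f=7, (6,4) g=1 f=5, (6,6) g=1 f=7, (7,5) g=1 f=7]; closed=[(5,4), (5,5), (6,5)]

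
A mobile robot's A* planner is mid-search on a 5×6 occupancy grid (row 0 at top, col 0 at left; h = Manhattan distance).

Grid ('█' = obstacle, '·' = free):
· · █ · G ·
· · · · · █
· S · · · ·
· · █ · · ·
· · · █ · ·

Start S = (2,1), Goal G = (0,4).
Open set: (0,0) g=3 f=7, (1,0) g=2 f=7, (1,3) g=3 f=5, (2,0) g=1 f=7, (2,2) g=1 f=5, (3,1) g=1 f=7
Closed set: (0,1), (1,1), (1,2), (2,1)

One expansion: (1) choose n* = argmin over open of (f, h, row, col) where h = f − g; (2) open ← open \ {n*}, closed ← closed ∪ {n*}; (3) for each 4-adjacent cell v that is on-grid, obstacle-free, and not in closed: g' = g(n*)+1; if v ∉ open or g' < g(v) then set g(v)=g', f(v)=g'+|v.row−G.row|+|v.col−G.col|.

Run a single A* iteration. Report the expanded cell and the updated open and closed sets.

step 1: expand (1,3) (f=5, h=2) → closed; open now [(0,0) g=3 f=7, (0,3) g=4 f=5, (1,0) g=2 f=7, (1,4) g=4 f=5, (2,0) g=1 f=7, (2,2) g=1 f=5, (2,3) g=4 f=7, (3,1) g=1 f=7]

expanded=(1,3); open=[(0,0) g=3 f=7, (0,3) g=4 f=5, (1,0) g=2 f=7, (1,4) g=4 f=5, (2,0) g=1 f=7, (2,2) g=1 f=5, (2,3) g=4 f=7, (3,1) g=1 f=7]; closed=[(0,1), (1,1), (1,2), (1,3), (2,1)]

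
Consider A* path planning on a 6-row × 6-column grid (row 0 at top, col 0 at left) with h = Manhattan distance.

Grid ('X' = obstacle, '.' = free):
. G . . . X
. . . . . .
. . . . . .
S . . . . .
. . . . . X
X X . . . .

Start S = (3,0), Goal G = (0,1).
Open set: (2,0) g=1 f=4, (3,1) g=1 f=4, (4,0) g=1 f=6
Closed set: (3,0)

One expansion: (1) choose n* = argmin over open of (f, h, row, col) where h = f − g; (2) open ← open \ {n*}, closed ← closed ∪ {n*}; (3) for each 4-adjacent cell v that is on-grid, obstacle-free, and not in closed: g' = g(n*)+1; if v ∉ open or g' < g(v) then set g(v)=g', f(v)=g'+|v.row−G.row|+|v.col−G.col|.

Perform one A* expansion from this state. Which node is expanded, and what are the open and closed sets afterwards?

step 1: expand (2,0) (f=4, h=3) → closed; open now [(1,0) g=2 f=4, (2,1) g=2 f=4, (3,1) g=1 f=4, (4,0) g=1 f=6]

expanded=(2,0); open=[(1,0) g=2 f=4, (2,1) g=2 f=4, (3,1) g=1 f=4, (4,0) g=1 f=6]; closed=[(2,0), (3,0)]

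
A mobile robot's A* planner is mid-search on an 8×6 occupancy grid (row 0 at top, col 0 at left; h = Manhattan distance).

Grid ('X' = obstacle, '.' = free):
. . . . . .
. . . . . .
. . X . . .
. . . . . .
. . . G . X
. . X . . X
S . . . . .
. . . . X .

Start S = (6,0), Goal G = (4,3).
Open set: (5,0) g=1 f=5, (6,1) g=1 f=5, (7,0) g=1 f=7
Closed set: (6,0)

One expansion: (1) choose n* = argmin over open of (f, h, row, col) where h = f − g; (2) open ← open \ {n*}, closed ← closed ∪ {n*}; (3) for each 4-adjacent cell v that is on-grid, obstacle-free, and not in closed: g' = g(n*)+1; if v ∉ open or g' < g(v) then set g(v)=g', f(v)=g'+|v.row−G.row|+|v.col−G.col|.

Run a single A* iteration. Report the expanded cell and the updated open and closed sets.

step 1: expand (5,0) (f=5, h=4) → closed; open now [(4,0) g=2 f=5, (5,1) g=2 f=5, (6,1) g=1 f=5, (7,0) g=1 f=7]

expanded=(5,0); open=[(4,0) g=2 f=5, (5,1) g=2 f=5, (6,1) g=1 f=5, (7,0) g=1 f=7]; closed=[(5,0), (6,0)]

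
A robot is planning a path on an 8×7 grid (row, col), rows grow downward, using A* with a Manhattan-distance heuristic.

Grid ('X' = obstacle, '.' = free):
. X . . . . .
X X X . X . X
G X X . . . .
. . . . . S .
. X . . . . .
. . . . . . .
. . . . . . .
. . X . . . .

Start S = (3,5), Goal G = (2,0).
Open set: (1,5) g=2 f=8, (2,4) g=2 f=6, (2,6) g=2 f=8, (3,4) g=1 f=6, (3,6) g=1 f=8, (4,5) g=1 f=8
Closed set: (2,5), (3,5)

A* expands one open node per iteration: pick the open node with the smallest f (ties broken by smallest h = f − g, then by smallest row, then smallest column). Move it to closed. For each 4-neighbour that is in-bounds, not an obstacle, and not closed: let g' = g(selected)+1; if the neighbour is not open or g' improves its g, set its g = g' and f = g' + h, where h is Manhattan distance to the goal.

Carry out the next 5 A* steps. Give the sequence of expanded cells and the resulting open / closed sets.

order=[(2,4) → (2,3) → (3,4) → (3,3) → (3,2)]; open=[(1,3) g=4 f=8, (1,5) g=2 f=8, (2,6) g=2 f=8, (3,1) g=4 f=6, (3,6) g=1 f=8, (4,2) g=4 f=8, (4,3) g=3 f=8, (4,4) g=2 f=8, (4,5) g=1 f=8]; closed=[(2,3), (2,4), (2,5), (3,2), (3,3), (3,4), (3,5)]

step 1: expand (2,4) (f=6, h=4) → closed; open now [(1,5) g=2 f=8, (2,3) g=3 f=6, (2,6) g=2 f=8, (3,4) g=1 f=6, (3,6) g=1 f=8, (4,5) g=1 f=8]
step 2: expand (2,3) (f=6, h=3) → closed; open now [(1,3) g=4 f=8, (1,5) g=2 f=8, (2,6) g=2 f=8, (3,3) g=4 f=8, (3,4) g=1 f=6, (3,6) g=1 f=8, (4,5) g=1 f=8]
step 3: expand (3,4) (f=6, h=5) → closed; open now [(1,3) g=4 f=8, (1,5) g=2 f=8, (2,6) g=2 f=8, (3,3) g=2 f=6, (3,6) g=1 f=8, (4,4) g=2 f=8, (4,5) g=1 f=8]
step 4: expand (3,3) (f=6, h=4) → closed; open now [(1,3) g=4 f=8, (1,5) g=2 f=8, (2,6) g=2 f=8, (3,2) g=3 f=6, (3,6) g=1 f=8, (4,3) g=3 f=8, (4,4) g=2 f=8, (4,5) g=1 f=8]
step 5: expand (3,2) (f=6, h=3) → closed; open now [(1,3) g=4 f=8, (1,5) g=2 f=8, (2,6) g=2 f=8, (3,1) g=4 f=6, (3,6) g=1 f=8, (4,2) g=4 f=8, (4,3) g=3 f=8, (4,4) g=2 f=8, (4,5) g=1 f=8]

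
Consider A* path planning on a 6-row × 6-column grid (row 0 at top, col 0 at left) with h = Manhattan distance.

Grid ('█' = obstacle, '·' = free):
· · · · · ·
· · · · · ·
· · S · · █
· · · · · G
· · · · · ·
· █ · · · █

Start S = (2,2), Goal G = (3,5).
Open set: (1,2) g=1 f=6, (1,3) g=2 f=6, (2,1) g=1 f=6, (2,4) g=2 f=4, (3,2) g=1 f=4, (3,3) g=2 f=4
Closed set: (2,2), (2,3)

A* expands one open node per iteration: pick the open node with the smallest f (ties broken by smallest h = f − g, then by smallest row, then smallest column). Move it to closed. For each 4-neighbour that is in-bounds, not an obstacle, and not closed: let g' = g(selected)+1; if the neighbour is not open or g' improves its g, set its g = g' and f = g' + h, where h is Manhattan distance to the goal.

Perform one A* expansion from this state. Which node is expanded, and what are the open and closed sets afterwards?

expanded=(2,4); open=[(1,2) g=1 f=6, (1,3) g=2 f=6, (1,4) g=3 f=6, (2,1) g=1 f=6, (3,2) g=1 f=4, (3,3) g=2 f=4, (3,4) g=3 f=4]; closed=[(2,2), (2,3), (2,4)]

step 1: expand (2,4) (f=4, h=2) → closed; open now [(1,2) g=1 f=6, (1,3) g=2 f=6, (1,4) g=3 f=6, (2,1) g=1 f=6, (3,2) g=1 f=4, (3,3) g=2 f=4, (3,4) g=3 f=4]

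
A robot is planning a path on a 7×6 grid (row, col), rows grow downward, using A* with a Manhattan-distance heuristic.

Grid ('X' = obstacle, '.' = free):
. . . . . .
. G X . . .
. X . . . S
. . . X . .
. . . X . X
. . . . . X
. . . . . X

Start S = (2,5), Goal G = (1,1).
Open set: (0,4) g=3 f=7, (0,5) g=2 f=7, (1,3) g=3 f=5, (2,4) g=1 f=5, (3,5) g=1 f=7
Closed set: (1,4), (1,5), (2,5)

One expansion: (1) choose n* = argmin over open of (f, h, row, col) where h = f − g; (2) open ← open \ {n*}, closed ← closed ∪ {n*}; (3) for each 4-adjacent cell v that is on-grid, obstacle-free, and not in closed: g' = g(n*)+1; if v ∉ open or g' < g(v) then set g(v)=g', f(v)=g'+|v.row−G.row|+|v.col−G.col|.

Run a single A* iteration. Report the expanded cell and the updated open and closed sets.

step 1: expand (1,3) (f=5, h=2) → closed; open now [(0,3) g=4 f=7, (0,4) g=3 f=7, (0,5) g=2 f=7, (2,3) g=4 f=7, (2,4) g=1 f=5, (3,5) g=1 f=7]

expanded=(1,3); open=[(0,3) g=4 f=7, (0,4) g=3 f=7, (0,5) g=2 f=7, (2,3) g=4 f=7, (2,4) g=1 f=5, (3,5) g=1 f=7]; closed=[(1,3), (1,4), (1,5), (2,5)]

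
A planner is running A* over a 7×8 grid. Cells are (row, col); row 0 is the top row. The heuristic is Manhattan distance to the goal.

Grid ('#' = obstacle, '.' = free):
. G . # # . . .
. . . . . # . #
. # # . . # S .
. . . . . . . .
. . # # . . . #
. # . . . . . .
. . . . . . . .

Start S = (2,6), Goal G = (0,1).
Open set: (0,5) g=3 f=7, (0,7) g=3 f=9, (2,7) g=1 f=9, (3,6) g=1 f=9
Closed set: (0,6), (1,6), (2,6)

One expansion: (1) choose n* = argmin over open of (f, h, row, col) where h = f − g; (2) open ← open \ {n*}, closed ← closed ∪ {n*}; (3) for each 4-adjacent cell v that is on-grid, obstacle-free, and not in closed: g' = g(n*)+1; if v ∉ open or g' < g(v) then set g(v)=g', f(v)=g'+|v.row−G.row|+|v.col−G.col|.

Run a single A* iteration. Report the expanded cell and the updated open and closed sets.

expanded=(0,5); open=[(0,7) g=3 f=9, (2,7) g=1 f=9, (3,6) g=1 f=9]; closed=[(0,5), (0,6), (1,6), (2,6)]

step 1: expand (0,5) (f=7, h=4) → closed; open now [(0,7) g=3 f=9, (2,7) g=1 f=9, (3,6) g=1 f=9]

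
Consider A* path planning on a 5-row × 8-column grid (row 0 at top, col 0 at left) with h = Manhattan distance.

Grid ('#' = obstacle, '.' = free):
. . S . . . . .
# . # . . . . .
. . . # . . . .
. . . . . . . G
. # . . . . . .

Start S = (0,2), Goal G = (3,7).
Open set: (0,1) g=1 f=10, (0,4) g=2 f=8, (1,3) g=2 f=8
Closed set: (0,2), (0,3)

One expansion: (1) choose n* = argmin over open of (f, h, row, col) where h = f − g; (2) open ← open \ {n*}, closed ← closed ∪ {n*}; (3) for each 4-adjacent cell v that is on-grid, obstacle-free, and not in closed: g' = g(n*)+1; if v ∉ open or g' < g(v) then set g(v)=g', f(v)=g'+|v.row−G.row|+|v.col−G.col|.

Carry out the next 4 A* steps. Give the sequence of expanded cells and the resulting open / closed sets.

order=[(0,4) → (0,5) → (0,6) → (0,7)]; open=[(0,1) g=1 f=10, (1,3) g=2 f=8, (1,4) g=3 f=8, (1,5) g=4 f=8, (1,6) g=5 f=8, (1,7) g=6 f=8]; closed=[(0,2), (0,3), (0,4), (0,5), (0,6), (0,7)]

step 1: expand (0,4) (f=8, h=6) → closed; open now [(0,1) g=1 f=10, (0,5) g=3 f=8, (1,3) g=2 f=8, (1,4) g=3 f=8]
step 2: expand (0,5) (f=8, h=5) → closed; open now [(0,1) g=1 f=10, (0,6) g=4 f=8, (1,3) g=2 f=8, (1,4) g=3 f=8, (1,5) g=4 f=8]
step 3: expand (0,6) (f=8, h=4) → closed; open now [(0,1) g=1 f=10, (0,7) g=5 f=8, (1,3) g=2 f=8, (1,4) g=3 f=8, (1,5) g=4 f=8, (1,6) g=5 f=8]
step 4: expand (0,7) (f=8, h=3) → closed; open now [(0,1) g=1 f=10, (1,3) g=2 f=8, (1,4) g=3 f=8, (1,5) g=4 f=8, (1,6) g=5 f=8, (1,7) g=6 f=8]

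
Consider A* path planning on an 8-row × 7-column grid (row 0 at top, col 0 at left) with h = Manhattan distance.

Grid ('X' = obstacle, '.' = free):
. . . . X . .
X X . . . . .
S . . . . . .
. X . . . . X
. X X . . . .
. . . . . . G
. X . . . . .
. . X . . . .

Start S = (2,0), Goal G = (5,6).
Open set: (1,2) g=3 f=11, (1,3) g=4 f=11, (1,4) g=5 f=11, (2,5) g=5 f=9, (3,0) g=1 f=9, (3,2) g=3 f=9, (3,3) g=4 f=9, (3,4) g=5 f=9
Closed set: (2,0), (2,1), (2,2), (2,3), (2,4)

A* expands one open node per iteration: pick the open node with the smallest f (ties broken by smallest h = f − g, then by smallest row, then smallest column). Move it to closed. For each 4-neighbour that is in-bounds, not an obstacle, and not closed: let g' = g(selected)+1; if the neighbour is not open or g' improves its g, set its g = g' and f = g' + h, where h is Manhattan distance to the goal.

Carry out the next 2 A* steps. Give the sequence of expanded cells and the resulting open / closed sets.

step 1: expand (2,5) (f=9, h=4) → closed; open now [(1,2) g=3 f=11, (1,3) g=4 f=11, (1,4) g=5 f=11, (1,5) g=6 f=11, (2,6) g=6 f=9, (3,0) g=1 f=9, (3,2) g=3 f=9, (3,3) g=4 f=9, (3,4) g=5 f=9, (3,5) g=6 f=9]
step 2: expand (2,6) (f=9, h=3) → closed; open now [(1,2) g=3 f=11, (1,3) g=4 f=11, (1,4) g=5 f=11, (1,5) g=6 f=11, (1,6) g=7 f=11, (3,0) g=1 f=9, (3,2) g=3 f=9, (3,3) g=4 f=9, (3,4) g=5 f=9, (3,5) g=6 f=9]

order=[(2,5) → (2,6)]; open=[(1,2) g=3 f=11, (1,3) g=4 f=11, (1,4) g=5 f=11, (1,5) g=6 f=11, (1,6) g=7 f=11, (3,0) g=1 f=9, (3,2) g=3 f=9, (3,3) g=4 f=9, (3,4) g=5 f=9, (3,5) g=6 f=9]; closed=[(2,0), (2,1), (2,2), (2,3), (2,4), (2,5), (2,6)]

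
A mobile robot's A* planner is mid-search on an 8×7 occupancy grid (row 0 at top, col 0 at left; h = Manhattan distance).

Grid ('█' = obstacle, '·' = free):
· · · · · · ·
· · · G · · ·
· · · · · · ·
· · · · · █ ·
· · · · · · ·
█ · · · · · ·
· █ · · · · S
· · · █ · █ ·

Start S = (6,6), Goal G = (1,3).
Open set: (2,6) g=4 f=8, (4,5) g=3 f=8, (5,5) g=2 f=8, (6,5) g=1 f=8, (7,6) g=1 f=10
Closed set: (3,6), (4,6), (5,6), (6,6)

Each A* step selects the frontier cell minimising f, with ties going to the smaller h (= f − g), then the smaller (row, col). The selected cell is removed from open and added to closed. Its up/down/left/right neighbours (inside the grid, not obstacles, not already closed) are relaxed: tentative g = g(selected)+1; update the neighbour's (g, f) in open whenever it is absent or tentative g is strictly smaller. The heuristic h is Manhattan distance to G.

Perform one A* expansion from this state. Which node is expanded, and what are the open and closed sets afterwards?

step 1: expand (2,6) (f=8, h=4) → closed; open now [(1,6) g=5 f=8, (2,5) g=5 f=8, (4,5) g=3 f=8, (5,5) g=2 f=8, (6,5) g=1 f=8, (7,6) g=1 f=10]

expanded=(2,6); open=[(1,6) g=5 f=8, (2,5) g=5 f=8, (4,5) g=3 f=8, (5,5) g=2 f=8, (6,5) g=1 f=8, (7,6) g=1 f=10]; closed=[(2,6), (3,6), (4,6), (5,6), (6,6)]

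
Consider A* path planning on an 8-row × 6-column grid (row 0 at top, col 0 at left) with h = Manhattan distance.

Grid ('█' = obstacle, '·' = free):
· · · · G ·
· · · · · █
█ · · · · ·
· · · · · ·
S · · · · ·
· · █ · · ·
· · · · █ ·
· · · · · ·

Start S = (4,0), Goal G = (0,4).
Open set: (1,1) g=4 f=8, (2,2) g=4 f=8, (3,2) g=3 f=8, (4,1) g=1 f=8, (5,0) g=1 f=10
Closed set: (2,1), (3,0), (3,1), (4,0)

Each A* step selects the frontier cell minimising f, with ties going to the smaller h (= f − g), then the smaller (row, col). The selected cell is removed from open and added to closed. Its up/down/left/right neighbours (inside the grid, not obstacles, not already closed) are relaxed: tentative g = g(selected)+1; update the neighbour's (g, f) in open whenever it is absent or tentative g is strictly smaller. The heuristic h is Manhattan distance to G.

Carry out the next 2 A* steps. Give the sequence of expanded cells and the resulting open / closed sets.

step 1: expand (1,1) (f=8, h=4) → closed; open now [(0,1) g=5 f=8, (1,0) g=5 f=10, (1,2) g=5 f=8, (2,2) g=4 f=8, (3,2) g=3 f=8, (4,1) g=1 f=8, (5,0) g=1 f=10]
step 2: expand (0,1) (f=8, h=3) → closed; open now [(0,0) g=6 f=10, (0,2) g=6 f=8, (1,0) g=5 f=10, (1,2) g=5 f=8, (2,2) g=4 f=8, (3,2) g=3 f=8, (4,1) g=1 f=8, (5,0) g=1 f=10]

order=[(1,1) → (0,1)]; open=[(0,0) g=6 f=10, (0,2) g=6 f=8, (1,0) g=5 f=10, (1,2) g=5 f=8, (2,2) g=4 f=8, (3,2) g=3 f=8, (4,1) g=1 f=8, (5,0) g=1 f=10]; closed=[(0,1), (1,1), (2,1), (3,0), (3,1), (4,0)]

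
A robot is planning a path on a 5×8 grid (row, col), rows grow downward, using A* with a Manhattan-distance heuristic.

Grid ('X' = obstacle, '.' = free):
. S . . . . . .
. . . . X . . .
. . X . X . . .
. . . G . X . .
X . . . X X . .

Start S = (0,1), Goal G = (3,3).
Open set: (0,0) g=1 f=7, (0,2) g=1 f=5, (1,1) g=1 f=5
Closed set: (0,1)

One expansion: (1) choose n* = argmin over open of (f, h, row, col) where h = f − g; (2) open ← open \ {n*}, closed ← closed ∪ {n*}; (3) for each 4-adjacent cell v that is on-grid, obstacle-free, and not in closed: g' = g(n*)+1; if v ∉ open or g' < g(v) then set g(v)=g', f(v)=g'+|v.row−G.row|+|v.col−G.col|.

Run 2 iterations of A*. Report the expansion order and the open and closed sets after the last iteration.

step 1: expand (0,2) (f=5, h=4) → closed; open now [(0,0) g=1 f=7, (0,3) g=2 f=5, (1,1) g=1 f=5, (1,2) g=2 f=5]
step 2: expand (0,3) (f=5, h=3) → closed; open now [(0,0) g=1 f=7, (0,4) g=3 f=7, (1,1) g=1 f=5, (1,2) g=2 f=5, (1,3) g=3 f=5]

order=[(0,2) → (0,3)]; open=[(0,0) g=1 f=7, (0,4) g=3 f=7, (1,1) g=1 f=5, (1,2) g=2 f=5, (1,3) g=3 f=5]; closed=[(0,1), (0,2), (0,3)]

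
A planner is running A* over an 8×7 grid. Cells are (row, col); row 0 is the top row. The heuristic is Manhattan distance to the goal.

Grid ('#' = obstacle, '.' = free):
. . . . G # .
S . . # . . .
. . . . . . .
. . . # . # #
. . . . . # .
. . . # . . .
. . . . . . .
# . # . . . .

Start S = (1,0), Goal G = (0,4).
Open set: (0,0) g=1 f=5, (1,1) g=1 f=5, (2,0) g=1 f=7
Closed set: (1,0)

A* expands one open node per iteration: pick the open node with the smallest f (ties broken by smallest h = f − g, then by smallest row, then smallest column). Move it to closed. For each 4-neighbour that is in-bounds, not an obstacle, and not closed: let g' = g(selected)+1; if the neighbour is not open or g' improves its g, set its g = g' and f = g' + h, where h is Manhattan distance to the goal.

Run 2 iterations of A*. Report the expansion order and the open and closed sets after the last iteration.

order=[(0,0) → (0,1)]; open=[(0,2) g=3 f=5, (1,1) g=1 f=5, (2,0) g=1 f=7]; closed=[(0,0), (0,1), (1,0)]

step 1: expand (0,0) (f=5, h=4) → closed; open now [(0,1) g=2 f=5, (1,1) g=1 f=5, (2,0) g=1 f=7]
step 2: expand (0,1) (f=5, h=3) → closed; open now [(0,2) g=3 f=5, (1,1) g=1 f=5, (2,0) g=1 f=7]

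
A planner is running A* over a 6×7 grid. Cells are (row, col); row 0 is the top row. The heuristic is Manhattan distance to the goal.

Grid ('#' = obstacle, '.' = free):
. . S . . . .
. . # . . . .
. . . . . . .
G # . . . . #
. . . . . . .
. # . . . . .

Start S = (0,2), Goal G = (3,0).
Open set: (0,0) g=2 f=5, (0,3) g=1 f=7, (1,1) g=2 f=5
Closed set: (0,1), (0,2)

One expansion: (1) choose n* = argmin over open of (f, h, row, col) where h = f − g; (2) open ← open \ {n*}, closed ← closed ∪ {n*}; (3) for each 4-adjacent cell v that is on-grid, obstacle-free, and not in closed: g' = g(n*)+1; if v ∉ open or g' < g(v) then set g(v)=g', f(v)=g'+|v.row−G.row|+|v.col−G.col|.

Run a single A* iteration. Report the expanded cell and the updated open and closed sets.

step 1: expand (0,0) (f=5, h=3) → closed; open now [(0,3) g=1 f=7, (1,0) g=3 f=5, (1,1) g=2 f=5]

expanded=(0,0); open=[(0,3) g=1 f=7, (1,0) g=3 f=5, (1,1) g=2 f=5]; closed=[(0,0), (0,1), (0,2)]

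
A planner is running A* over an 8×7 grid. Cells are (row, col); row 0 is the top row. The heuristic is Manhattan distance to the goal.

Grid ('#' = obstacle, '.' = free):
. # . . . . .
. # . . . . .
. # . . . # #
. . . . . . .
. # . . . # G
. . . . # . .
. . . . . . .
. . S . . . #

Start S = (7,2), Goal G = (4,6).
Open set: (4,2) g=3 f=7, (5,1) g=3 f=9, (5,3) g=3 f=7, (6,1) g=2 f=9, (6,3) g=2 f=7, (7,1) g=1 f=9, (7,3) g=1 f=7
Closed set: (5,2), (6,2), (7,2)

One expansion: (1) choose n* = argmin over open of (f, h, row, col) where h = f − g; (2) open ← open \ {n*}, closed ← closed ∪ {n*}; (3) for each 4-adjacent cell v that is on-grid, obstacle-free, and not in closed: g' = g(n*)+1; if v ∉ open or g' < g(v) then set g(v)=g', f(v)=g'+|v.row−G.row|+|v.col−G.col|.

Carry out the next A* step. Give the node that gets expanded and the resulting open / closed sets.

step 1: expand (4,2) (f=7, h=4) → closed; open now [(3,2) g=4 f=9, (4,3) g=4 f=7, (5,1) g=3 f=9, (5,3) g=3 f=7, (6,1) g=2 f=9, (6,3) g=2 f=7, (7,1) g=1 f=9, (7,3) g=1 f=7]

expanded=(4,2); open=[(3,2) g=4 f=9, (4,3) g=4 f=7, (5,1) g=3 f=9, (5,3) g=3 f=7, (6,1) g=2 f=9, (6,3) g=2 f=7, (7,1) g=1 f=9, (7,3) g=1 f=7]; closed=[(4,2), (5,2), (6,2), (7,2)]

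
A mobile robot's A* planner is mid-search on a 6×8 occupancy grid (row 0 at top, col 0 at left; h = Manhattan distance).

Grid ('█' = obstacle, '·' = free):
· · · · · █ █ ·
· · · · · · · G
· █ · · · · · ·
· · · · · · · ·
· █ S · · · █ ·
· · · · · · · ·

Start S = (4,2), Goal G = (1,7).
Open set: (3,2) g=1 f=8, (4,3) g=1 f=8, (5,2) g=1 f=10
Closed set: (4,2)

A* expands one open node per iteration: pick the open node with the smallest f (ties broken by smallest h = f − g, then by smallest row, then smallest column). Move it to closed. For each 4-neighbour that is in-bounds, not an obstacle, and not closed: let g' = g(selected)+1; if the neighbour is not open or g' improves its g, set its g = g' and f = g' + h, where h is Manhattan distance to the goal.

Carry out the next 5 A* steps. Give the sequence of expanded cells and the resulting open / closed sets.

order=[(3,2) → (2,2) → (1,2) → (1,3) → (1,4)]; open=[(0,2) g=4 f=10, (0,3) g=5 f=10, (0,4) g=6 f=10, (1,1) g=4 f=10, (1,5) g=6 f=8, (2,3) g=3 f=8, (2,4) g=6 f=10, (3,1) g=2 f=10, (3,3) g=2 f=8, (4,3) g=1 f=8, (5,2) g=1 f=10]; closed=[(1,2), (1,3), (1,4), (2,2), (3,2), (4,2)]

step 1: expand (3,2) (f=8, h=7) → closed; open now [(2,2) g=2 f=8, (3,1) g=2 f=10, (3,3) g=2 f=8, (4,3) g=1 f=8, (5,2) g=1 f=10]
step 2: expand (2,2) (f=8, h=6) → closed; open now [(1,2) g=3 f=8, (2,3) g=3 f=8, (3,1) g=2 f=10, (3,3) g=2 f=8, (4,3) g=1 f=8, (5,2) g=1 f=10]
step 3: expand (1,2) (f=8, h=5) → closed; open now [(0,2) g=4 f=10, (1,1) g=4 f=10, (1,3) g=4 f=8, (2,3) g=3 f=8, (3,1) g=2 f=10, (3,3) g=2 f=8, (4,3) g=1 f=8, (5,2) g=1 f=10]
step 4: expand (1,3) (f=8, h=4) → closed; open now [(0,2) g=4 f=10, (0,3) g=5 f=10, (1,1) g=4 f=10, (1,4) g=5 f=8, (2,3) g=3 f=8, (3,1) g=2 f=10, (3,3) g=2 f=8, (4,3) g=1 f=8, (5,2) g=1 f=10]
step 5: expand (1,4) (f=8, h=3) → closed; open now [(0,2) g=4 f=10, (0,3) g=5 f=10, (0,4) g=6 f=10, (1,1) g=4 f=10, (1,5) g=6 f=8, (2,3) g=3 f=8, (2,4) g=6 f=10, (3,1) g=2 f=10, (3,3) g=2 f=8, (4,3) g=1 f=8, (5,2) g=1 f=10]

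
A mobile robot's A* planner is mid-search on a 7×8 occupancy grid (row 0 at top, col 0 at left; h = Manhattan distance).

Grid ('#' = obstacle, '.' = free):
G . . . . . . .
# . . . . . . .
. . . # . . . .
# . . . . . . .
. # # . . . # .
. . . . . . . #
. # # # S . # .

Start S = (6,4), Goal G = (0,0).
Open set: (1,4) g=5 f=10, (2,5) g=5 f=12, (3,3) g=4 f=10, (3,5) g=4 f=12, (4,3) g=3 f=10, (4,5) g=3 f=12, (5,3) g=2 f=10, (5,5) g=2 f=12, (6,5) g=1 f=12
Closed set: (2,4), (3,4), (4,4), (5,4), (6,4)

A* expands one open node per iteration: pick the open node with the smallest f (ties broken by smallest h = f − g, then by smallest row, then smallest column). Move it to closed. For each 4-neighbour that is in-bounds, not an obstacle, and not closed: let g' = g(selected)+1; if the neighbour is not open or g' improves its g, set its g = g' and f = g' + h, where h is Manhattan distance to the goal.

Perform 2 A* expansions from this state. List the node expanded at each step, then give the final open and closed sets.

order=[(1,4) → (0,4)]; open=[(0,3) g=7 f=10, (0,5) g=7 f=12, (1,3) g=6 f=10, (1,5) g=6 f=12, (2,5) g=5 f=12, (3,3) g=4 f=10, (3,5) g=4 f=12, (4,3) g=3 f=10, (4,5) g=3 f=12, (5,3) g=2 f=10, (5,5) g=2 f=12, (6,5) g=1 f=12]; closed=[(0,4), (1,4), (2,4), (3,4), (4,4), (5,4), (6,4)]

step 1: expand (1,4) (f=10, h=5) → closed; open now [(0,4) g=6 f=10, (1,3) g=6 f=10, (1,5) g=6 f=12, (2,5) g=5 f=12, (3,3) g=4 f=10, (3,5) g=4 f=12, (4,3) g=3 f=10, (4,5) g=3 f=12, (5,3) g=2 f=10, (5,5) g=2 f=12, (6,5) g=1 f=12]
step 2: expand (0,4) (f=10, h=4) → closed; open now [(0,3) g=7 f=10, (0,5) g=7 f=12, (1,3) g=6 f=10, (1,5) g=6 f=12, (2,5) g=5 f=12, (3,3) g=4 f=10, (3,5) g=4 f=12, (4,3) g=3 f=10, (4,5) g=3 f=12, (5,3) g=2 f=10, (5,5) g=2 f=12, (6,5) g=1 f=12]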